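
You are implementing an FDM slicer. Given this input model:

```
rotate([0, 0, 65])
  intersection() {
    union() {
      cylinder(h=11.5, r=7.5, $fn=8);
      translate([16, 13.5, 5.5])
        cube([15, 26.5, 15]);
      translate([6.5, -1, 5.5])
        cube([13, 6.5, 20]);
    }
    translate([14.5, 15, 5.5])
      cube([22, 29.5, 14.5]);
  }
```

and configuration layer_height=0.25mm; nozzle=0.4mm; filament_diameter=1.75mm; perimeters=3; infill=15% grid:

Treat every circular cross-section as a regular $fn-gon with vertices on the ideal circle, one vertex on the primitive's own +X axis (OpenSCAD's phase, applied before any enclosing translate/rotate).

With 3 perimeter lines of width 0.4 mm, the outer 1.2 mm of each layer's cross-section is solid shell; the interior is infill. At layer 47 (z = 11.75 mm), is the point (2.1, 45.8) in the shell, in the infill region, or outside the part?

outside

At z = 11.75 mm: the cylinder is absent (z outside [0, 11.5]); the 15×26.5 cube at (16, 13.5) contributes its full rectangle; the cube at (6.5, -1) is present — its section is the full 13×6.5 rectangle; Combining (union): the 2 present regions are separate (no shared area or edge), so areas and boundary lengths simply add and each stays a separate island — 2 connected regions; the cube at (14.5, 15) is present — its section is the full 22×29.5 rectangle; After intersecting: the 22×29.5 cube at (14.5, 15) partially overlaps the result so far; clipping to the common part keeps 375.00 mm² — 1 connected region; (rotated 65° about Z; rotation is an isometry so areas/perimeters/island counts are preserved). Overall, the cross-section is a single solid region. Undo the 65° rotation: the query point maps to (42.396, 17.453) in the un-rotated model frame. The nearest boundary edge runs (31.00, 40.00)→(31.00, 15.00); distance from the point to it = 11.40 mm. The point is not inside any of the regions above, so it lies outside the cross-section (11.40 mm from the nearest boundary).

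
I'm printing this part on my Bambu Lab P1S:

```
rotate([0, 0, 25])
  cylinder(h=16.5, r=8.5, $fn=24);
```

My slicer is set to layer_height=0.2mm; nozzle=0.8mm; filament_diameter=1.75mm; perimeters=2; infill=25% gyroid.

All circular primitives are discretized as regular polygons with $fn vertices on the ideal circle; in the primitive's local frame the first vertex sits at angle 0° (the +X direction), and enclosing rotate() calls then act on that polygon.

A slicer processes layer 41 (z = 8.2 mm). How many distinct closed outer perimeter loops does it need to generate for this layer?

1

At z = 8.2 mm: the cylinder: section is a regular 24-gon, circumradius r=8.5; (rotated 25° about Z; rotation is an isometry so areas/perimeters/island counts are preserved). The result has 1 disconnected region.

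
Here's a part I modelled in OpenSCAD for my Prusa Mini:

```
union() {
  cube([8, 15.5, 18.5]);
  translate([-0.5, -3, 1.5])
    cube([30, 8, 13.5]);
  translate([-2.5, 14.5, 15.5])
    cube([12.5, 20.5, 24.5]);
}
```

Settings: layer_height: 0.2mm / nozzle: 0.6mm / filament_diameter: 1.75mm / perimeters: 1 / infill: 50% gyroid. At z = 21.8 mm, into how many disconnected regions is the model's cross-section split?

1

At z = 21.8 mm: the cube is absent (z outside [0, 18.5]); the cube at (-0.5, -3) does not reach this height (z outside [1.5, 15]); the cube at (-2.5, 14.5) (footprint 12.5×20.5) is included at this height; Taking the union: only the 12.5×20.5 cube at (-2.5, 14.5) is present, so the union is just that shape — 1 connected region. The result has 1 disconnected region.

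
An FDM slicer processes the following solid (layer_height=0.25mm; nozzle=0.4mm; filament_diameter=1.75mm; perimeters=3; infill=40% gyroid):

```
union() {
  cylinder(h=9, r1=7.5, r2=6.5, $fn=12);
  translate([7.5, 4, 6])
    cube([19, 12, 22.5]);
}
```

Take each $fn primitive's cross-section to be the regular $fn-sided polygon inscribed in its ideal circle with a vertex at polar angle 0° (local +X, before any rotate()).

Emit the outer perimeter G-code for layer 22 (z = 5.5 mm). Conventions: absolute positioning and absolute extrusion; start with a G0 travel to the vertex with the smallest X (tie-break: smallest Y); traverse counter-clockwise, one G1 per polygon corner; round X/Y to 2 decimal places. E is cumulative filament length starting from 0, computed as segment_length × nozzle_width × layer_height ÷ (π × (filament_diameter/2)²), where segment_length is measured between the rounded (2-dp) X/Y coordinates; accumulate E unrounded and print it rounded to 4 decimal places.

At z = 5.5 mm: the cone (r1=7.5→r2=6.5) has section circumradius 6.889 here — a regular 12-gon; the cube at (7.5, 4) is absent (z outside [6, 28.5]); Combining (union): only the cone is present, so the union is just that shape — 1 connected region. The outline is a single polygon with 12 vertices. Extrusion per mm of travel: 0.4 × 0.25 / (π × 0.875²) = 0.041575. Accumulating E over each segment gives final E = 1.7794.

G0 X-6.89 Y0.00 Z5.50
G1 X-5.97 Y-3.44 E0.1480
G1 X-3.44 Y-5.97 E0.2968
G1 X0.00 Y-6.89 E0.4448
G1 X3.44 Y-5.97 E0.5929
G1 X5.97 Y-3.44 E0.7416
G1 X6.89 Y0.00 E0.8897
G1 X5.97 Y3.44 E1.0377
G1 X3.44 Y5.97 E1.1865
G1 X0.00 Y6.89 E1.3345
G1 X-3.44 Y5.97 E1.4826
G1 X-5.97 Y3.44 E1.6313
G1 X-6.89 Y0.00 E1.7794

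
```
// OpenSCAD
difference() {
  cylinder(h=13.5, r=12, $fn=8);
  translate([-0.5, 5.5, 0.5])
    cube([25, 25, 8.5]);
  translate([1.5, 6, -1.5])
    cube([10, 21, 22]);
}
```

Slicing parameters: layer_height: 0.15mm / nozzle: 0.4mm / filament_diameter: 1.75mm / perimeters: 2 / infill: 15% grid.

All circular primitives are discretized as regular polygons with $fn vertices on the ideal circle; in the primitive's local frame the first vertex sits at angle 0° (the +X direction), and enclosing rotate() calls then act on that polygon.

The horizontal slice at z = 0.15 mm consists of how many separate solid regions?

1

At z = 0.15 mm: the r=12 cylinder gives a regular 8-gon of circumradius 12 (constant along its height); the cube at (-0.5, 5.5) is absent (z outside [0.5, 9]); the 10×21 cube at (1.5, 6) contributes its full rectangle; After the difference (first − rest): starting from the r=12 cylinder, the 10×21 cube at (1.5, 6) partially overlaps it — only the 28.75 mm² overlap (of its 210.00 mm²) is removed, clipping the outline — 1 connected region. The result has 1 disconnected region.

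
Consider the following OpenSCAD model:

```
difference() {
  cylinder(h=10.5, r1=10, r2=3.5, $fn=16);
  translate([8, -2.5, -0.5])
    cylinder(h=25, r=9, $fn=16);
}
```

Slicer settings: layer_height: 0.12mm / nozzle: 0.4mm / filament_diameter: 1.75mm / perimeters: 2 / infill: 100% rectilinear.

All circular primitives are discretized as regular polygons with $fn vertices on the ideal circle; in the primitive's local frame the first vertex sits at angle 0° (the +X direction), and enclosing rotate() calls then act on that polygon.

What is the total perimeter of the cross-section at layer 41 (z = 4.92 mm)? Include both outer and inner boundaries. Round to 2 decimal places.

41.03 mm

At z = 4.92 mm: the cone: at t=0.469 of its height the radius interpolates to r₁+(r₂−r₁)t = 6.954, giving a regular 16-gon of that circumradius (perimeter = 2·16·6.954·sin(180°/16) = 43.41 mm); the r=9 cylinder at (8, -2.5) gives a regular 16-gon of circumradius 9 (constant along its height) (perimeter = 2·16·9.000·sin(180°/16) = 56.19 mm); After the difference (first − rest): starting from the cone, the r=9 cylinder at (8, -2.5) partially overlaps it — only the 68.13 mm² overlap (of its 247.98 mm²) is removed, clipping the outline — boundary = 41.03 mm. Overall, the cross-section is a single solid region. Total boundary length (outer) = 41.03 mm.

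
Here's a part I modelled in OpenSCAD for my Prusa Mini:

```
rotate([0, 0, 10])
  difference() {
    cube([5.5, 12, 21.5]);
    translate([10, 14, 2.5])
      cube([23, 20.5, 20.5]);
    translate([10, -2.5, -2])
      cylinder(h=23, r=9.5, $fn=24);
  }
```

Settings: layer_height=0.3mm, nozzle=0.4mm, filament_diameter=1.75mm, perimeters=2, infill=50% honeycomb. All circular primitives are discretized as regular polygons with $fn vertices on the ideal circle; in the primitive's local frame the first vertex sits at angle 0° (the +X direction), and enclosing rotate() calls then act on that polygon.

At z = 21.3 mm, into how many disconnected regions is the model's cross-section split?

1

At z = 21.3 mm: the 5.5×12 cube contributes its full rectangle; the cube at (10, 14) is present — its section is the full 23×20.5 rectangle; the cylinder at (10, -2.5) is not intersected at this z (z outside [-2, 21]); Subtracting the remaining from the first: starting from the 5.5×12 cube, the 23×20.5 cube at (10, 14) misses the remaining region (no effect) — 1 connected region; (rotated 10° about Z; rotation is an isometry so areas/perimeters/island counts are preserved). The result has 1 disconnected region.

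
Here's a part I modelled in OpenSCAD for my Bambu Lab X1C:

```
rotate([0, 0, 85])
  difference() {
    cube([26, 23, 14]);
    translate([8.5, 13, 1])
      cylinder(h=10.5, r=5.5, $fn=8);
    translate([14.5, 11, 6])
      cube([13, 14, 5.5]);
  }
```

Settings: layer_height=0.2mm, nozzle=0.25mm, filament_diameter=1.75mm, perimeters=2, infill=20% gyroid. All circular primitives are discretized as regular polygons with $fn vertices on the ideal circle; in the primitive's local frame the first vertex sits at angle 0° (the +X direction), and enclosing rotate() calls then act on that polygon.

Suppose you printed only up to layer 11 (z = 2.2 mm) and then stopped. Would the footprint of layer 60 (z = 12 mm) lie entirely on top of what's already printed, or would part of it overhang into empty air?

Compare the two slices. At z = 2.2: the cube (footprint 26×23) is included at this height (area 598.00 mm²); the r=5.5 cylinder at (8.5, 13) contributes a regular 8-gon of circumradius 5.5 (area = (8/2)·5.500²·sin(360°/8) = 85.56 mm²); the cube at (14.5, 11) is not intersected at this z (z outside [6, 11.5]); After the difference (first − rest): starting from the 26×23 cube (598.00 mm²), the r=5.5 cylinder at (8.5, 13) lies wholly inside it (removes its full 85.56 mm² and its 33.68 mm outline becomes a hole wall) — area = 512.44 mm²; (rotated 85° about Z; rotation is an isometry so areas/perimeters/island counts are preserved). At z = 12: the cube (footprint 26×23) is included at this height (area 598.00 mm²); the cylinder at (8.5, 13) is not intersected at this z (z outside [1, 11.5]); the cube at (14.5, 11) is not intersected at this z (z outside [6, 11.5]); After the difference (first − rest): none of the subtracted shapes is present at this height, so the 26×23 cube is unchanged — area = 598.00 mm²; (rotated 85° about Z; rotation is an isometry so areas/perimeters/island counts are preserved). Checking containment: at z = 12 the cross-section extends beyond the z = 2.2 cross-section by about 85.56 mm².

part overhangs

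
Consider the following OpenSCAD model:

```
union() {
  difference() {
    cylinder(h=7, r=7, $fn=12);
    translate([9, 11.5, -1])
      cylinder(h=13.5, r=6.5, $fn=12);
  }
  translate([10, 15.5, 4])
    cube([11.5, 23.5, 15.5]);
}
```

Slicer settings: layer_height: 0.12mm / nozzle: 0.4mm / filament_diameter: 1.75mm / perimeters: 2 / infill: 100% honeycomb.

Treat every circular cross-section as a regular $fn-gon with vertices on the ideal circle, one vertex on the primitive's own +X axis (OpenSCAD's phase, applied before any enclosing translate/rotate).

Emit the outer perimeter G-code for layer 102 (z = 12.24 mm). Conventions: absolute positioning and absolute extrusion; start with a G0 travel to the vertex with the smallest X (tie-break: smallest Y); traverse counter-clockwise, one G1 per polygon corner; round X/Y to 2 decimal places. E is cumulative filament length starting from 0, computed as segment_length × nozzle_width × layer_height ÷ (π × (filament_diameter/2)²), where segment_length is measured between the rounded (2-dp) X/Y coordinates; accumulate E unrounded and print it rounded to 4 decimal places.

G0 X10.00 Y15.50 Z12.24
G1 X21.50 Y15.50 E0.2295
G1 X21.50 Y39.00 E0.6985
G1 X10.00 Y39.00 E0.9280
G1 X10.00 Y15.50 E1.3969

At z = 12.24 mm: the cylinder is absent (z outside [0, 7]); the cylinder at (9, 11.5): section is a regular 12-gon, circumradius r=6.5; After the difference (first − rest): the first operand is absent here, so nothing remains; the cube at (10, 15.5) is present — its section is the full 11.5×23.5 rectangle; Combining (union): only the 11.5×23.5 cube at (10, 15.5) is present, so the union is just that shape — 1 connected region. The outline is a single polygon with 4 vertices. Extrusion per mm of travel: 0.4 × 0.12 / (π × 0.875²) = 0.019956. Accumulating E over each segment gives final E = 1.3969.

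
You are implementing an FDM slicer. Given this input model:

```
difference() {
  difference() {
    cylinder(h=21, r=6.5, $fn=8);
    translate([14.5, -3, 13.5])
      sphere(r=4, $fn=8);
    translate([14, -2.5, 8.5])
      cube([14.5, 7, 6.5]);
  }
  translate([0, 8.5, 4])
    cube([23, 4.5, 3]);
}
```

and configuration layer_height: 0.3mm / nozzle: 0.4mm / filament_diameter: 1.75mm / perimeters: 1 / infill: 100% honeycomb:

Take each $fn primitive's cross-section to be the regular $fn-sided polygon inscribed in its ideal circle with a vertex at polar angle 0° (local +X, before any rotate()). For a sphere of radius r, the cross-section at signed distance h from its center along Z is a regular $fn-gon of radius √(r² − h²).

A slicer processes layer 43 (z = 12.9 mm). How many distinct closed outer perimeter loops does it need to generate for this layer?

1

At z = 12.9 mm: the cylinder: section is a regular 8-gon, circumradius r=6.5; the r=4 sphere at (14.5, -3) slices to a regular 8-gon of circumradius 3.955 (√(r²−h²) with h=0.6 from center); the cube at (14, -2.5) is present — its section is the full 14.5×7 rectangle; Subtracting the remaining from the first: starting from the r=6.5 cylinder, the r=4 sphere at (14.5, -3) misses the remaining region (no effect); the 14.5×7 cube at (14, -2.5) misses the remaining region (no effect) — 1 connected region; the cube at (0, 8.5) does not reach this height (z outside [4, 7]); Taking the first minus the rest: none of the subtracted shapes is present at this height, so the result so far is unchanged — 1 connected region. The result has 1 disconnected region.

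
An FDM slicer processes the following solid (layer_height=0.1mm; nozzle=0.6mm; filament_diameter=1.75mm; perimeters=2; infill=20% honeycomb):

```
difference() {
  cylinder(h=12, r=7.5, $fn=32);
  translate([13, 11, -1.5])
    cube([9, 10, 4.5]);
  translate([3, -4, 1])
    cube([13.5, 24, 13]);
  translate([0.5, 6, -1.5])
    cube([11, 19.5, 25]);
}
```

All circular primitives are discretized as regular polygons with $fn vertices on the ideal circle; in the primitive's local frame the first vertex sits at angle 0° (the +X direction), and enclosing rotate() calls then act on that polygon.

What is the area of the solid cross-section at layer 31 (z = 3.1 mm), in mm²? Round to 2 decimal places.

At z = 3.1 mm: the r=7.5 cylinder gives a regular 32-gon of circumradius 7.5 (constant along its height) (area = (32/2)·7.500²·sin(360°/32) = 175.58 mm²); the cube at (13, 11) is absent (z outside [-1.5, 3]); the 13.5×24 cube at (3, -4) contributes its full rectangle (area 324.00 mm²); the cube at (0.5, 6) is present — its section is the full 11×19.5 rectangle (area 214.50 mm²); Taking the first minus the rest: starting from the r=7.5 cylinder (175.58 mm²), the 13.5×24 cube at (3, -4) partially overlaps it — only the 38.49 mm² overlap (of its 324.00 mm²) is removed, clipping the outline; the 11×19.5 cube at (0.5, 6) partially overlaps it — only the 3.08 mm² overlap (of its 214.50 mm²) is removed, clipping the outline — area = 134.02 mm². Overall, the cross-section is a single solid region. Net area = 134.02 mm².

134.02 mm²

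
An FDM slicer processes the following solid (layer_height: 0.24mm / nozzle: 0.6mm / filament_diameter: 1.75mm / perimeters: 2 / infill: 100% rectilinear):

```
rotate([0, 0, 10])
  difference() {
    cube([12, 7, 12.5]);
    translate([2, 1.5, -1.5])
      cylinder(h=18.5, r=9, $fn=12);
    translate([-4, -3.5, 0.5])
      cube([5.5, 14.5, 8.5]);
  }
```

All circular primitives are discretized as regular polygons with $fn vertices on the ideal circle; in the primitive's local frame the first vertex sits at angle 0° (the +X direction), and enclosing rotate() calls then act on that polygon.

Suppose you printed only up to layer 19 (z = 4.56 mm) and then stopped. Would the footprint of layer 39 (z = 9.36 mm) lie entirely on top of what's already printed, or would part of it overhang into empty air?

entirely on top

Compare the two slices. At z = 4.56: the cube is present — its section is the full 12×7 rectangle (area 84.00 mm²); the r=9 cylinder at (2, 1.5) gives a regular 12-gon of circumradius 9 (constant along its height) (area = (12/2)·9.000²·sin(360°/12) = 243.00 mm²); the cube at (-4, -3.5) is present — its section is the full 5.5×14.5 rectangle (area 79.75 mm²); Taking the first minus the rest: starting from the 12×7 cube (84.00 mm²), the r=9 cylinder at (2, 1.5) partially overlaps it — only the 72.28 mm² overlap (of its 243.00 mm²) is removed, clipping the outline; the 5.5×14.5 cube at (-4, -3.5) misses the remaining region (no effect) — area = 11.72 mm²; (rotated 10° about Z; rotation is an isometry so areas/perimeters/island counts are preserved). At z = 9.36: the cube (footprint 12×7) is included at this height (area 84.00 mm²); the r=9 cylinder at (2, 1.5) contributes a regular 12-gon of circumradius 9 (area = (12/2)·9.000²·sin(360°/12) = 243.00 mm²); the cube at (-4, -3.5) does not reach this height (z outside [0.5, 9]); Taking the first minus the rest: starting from the 12×7 cube (84.00 mm²), the r=9 cylinder at (2, 1.5) partially overlaps it — only the 72.28 mm² overlap (of its 243.00 mm²) is removed, clipping the outline — area = 11.72 mm²; (whole slice rotated 10° about Z — lengths, areas and connectivity unchanged). Checking containment: the cross-section at z = 9.36 is a subset of the cross-section at z = 4.56.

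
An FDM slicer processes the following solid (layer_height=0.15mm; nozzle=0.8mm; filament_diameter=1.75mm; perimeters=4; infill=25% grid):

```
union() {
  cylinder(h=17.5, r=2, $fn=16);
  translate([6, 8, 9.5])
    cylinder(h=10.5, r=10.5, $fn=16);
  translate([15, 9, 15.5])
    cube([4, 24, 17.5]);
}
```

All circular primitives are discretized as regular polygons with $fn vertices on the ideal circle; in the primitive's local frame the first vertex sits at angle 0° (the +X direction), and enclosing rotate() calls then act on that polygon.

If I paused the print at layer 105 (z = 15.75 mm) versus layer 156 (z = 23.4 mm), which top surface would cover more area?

Layer 105 (z = 15.75): the r=2 cylinder gives a regular 16-gon of circumradius 2 (constant along its height) (area = (16/2)·2.000²·sin(360°/16) = 12.25 mm²); the cylinder at (6, 8): section is a regular 16-gon, circumradius r=10.5 (area = (16/2)·10.500²·sin(360°/16) = 337.53 mm²); the cube at (15, 9) is present — its section is the full 4×24 rectangle (area 96.00 mm²); Merging all regions: the regions partially overlap — summed areas 445.77 mm² minus the doubly-counted overlap 10.70 mm² gives 435.08 mm² — area = 435.08 mm². So its area = 435.08 mm². Layer 156 (z = 23.4): the cylinder is not intersected at this z (z outside [0, 17.5]); the cylinder at (6, 8) does not reach this height (z outside [9.5, 20]); the 4×24 cube at (15, 9) contributes its full rectangle (area 96.00 mm²); Taking the union: only the 4×24 cube at (15, 9) is present, so the union is just that shape — area = 96.00 mm². So its area = 96.00 mm². Layer 105 is larger (435.08 vs 96.00 mm²).

layer 105 (z = 15.75 mm)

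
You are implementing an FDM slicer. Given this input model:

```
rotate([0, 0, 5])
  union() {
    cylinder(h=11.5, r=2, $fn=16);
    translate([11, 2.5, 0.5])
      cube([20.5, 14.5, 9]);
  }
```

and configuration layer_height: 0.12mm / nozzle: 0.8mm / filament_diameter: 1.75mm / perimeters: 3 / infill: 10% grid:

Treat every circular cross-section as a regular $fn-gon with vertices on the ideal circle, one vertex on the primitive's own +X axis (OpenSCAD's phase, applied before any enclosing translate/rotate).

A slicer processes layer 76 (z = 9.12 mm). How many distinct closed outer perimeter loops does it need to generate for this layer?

2

At z = 9.12 mm: the r=2 cylinder contributes a regular 16-gon of circumradius 2; the cube at (11, 2.5) is present — its section is the full 20.5×14.5 rectangle; Combining (union): the 2 present regions are separate (no shared area or edge), so areas and boundary lengths simply add and each stays a separate island — 2 connected regions; (rotated 5° about Z; rotation is an isometry so areas/perimeters/island counts are preserved). The result has 2 disconnected regions.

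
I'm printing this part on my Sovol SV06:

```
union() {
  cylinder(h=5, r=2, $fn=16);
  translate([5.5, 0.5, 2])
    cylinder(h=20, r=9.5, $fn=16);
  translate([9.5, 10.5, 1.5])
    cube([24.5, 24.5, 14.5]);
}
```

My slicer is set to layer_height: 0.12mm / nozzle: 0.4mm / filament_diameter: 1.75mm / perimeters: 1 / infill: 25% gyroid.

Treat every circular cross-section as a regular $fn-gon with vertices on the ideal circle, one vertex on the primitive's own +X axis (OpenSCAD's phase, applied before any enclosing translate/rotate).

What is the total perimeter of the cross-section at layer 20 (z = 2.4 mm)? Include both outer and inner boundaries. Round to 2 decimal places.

157.31 mm

At z = 2.4 mm: the r=2 cylinder gives a regular 16-gon of circumradius 2 (constant along its height) (perimeter = 2·16·2.000·sin(180°/16) = 12.49 mm); the cylinder at (5.5, 0.5): section is a regular 16-gon, circumradius r=9.5 (perimeter = 2·16·9.500·sin(180°/16) = 59.31 mm); the 24.5×24.5 cube at (9.5, 10.5) contributes its full rectangle (perimeter 98.00 mm); Taking the union: the regions partially overlap (shared area 12.25 mm²), so the edge portions inside another operand are dropped and the merged outline is re-measured after clipping — boundary = 157.31 mm. Overall, the cross-section has 2 separate islands. Total boundary length (outer) = 157.31 mm.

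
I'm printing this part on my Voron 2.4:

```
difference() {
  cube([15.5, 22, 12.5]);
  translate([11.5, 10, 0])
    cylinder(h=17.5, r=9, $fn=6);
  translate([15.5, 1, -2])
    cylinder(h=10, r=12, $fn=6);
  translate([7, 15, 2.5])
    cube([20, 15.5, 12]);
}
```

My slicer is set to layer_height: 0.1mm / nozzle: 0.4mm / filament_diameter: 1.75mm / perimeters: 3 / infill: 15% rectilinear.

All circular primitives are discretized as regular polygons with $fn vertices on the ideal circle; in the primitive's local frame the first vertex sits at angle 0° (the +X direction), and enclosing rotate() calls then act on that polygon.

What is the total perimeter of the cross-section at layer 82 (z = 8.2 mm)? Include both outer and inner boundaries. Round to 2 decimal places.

77.41 mm

At z = 8.2 mm: the 15.5×22 cube contributes its full rectangle (perimeter 75.00 mm); the r=9 cylinder at (11.5, 10) gives a regular 6-gon of circumradius 9 (constant along its height) (perimeter = 2·6·9.000·sin(180°/6) = 54.00 mm); the cylinder at (15.5, 1) is absent (z outside [-2, 8]); the cube at (7, 15) is present — its section is the full 20×15.5 rectangle (perimeter 71.00 mm); Subtracting the remaining from the first: starting from the 15.5×22 cube, the r=9 cylinder at (11.5, 10) partially overlaps it — only the 167.58 mm² overlap (of its 210.44 mm²) is removed, clipping the outline; the 20×15.5 cube at (7, 15) partially overlaps it — only the 35.75 mm² overlap (of its 310.00 mm²) is removed, clipping the outline — boundary = 77.41 mm. Overall, the cross-section is a single solid region. Total boundary length (outer) = 77.41 mm.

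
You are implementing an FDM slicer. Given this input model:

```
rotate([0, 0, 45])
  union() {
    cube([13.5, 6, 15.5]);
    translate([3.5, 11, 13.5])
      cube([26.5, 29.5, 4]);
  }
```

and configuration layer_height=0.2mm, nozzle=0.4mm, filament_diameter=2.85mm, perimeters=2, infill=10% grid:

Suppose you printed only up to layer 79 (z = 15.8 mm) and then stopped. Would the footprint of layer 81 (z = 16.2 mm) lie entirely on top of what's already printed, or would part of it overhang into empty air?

Compare the two slices. At z = 15.8: the cube is not intersected at this z (z outside [0, 15.5]); the 26.5×29.5 cube at (3.5, 11) contributes its full rectangle (area 781.75 mm²); Taking the union: only the 26.5×29.5 cube at (3.5, 11) is present, so the union is just that shape — area = 781.75 mm²; (rotated 45° about Z; rotation is an isometry so areas/perimeters/island counts are preserved). At z = 16.2: the cube does not reach this height (z outside [0, 15.5]); the cube at (3.5, 11) (footprint 26.5×29.5) is included at this height (area 781.75 mm²); Taking the union: only the 26.5×29.5 cube at (3.5, 11) is present, so the union is just that shape — area = 781.75 mm²; (whole slice rotated 45° about Z — lengths, areas and connectivity unchanged). Checking containment: the cross-section at z = 16.2 is a subset of the cross-section at z = 15.8.

entirely on top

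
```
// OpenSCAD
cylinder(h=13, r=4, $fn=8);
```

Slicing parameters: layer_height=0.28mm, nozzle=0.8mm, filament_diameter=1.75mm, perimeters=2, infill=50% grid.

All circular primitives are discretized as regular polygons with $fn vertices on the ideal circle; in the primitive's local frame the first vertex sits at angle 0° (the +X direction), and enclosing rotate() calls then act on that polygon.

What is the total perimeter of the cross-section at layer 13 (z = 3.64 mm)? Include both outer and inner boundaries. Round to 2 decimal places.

At z = 3.64 mm: the r=4 cylinder contributes a regular 8-gon of circumradius 4 (perimeter = 2·8·4.000·sin(180°/8) = 24.49 mm). Overall, the cross-section is a single solid region. Total boundary length (outer) = 24.49 mm.

24.49 mm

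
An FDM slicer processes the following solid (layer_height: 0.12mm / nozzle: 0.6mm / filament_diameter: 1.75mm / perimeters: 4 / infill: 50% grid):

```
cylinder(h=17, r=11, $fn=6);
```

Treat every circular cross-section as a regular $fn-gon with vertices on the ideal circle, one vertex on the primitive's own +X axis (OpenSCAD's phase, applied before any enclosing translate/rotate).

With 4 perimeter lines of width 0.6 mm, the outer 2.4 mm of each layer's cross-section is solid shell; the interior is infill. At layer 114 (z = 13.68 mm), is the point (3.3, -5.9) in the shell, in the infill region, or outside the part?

infill

At z = 13.68 mm: the cylinder: section is a regular 6-gon, circumradius r=11. Overall, the cross-section is a single solid region. The nearest boundary edge runs (-5.50, -9.53)→(5.50, -9.53); distance from the point to it = 3.63 mm. The point is inside the cross-section and 3.63 mm from the nearest boundary — more than the 2.4 mm shell width (4 × 0.6), so it's in the infill interior.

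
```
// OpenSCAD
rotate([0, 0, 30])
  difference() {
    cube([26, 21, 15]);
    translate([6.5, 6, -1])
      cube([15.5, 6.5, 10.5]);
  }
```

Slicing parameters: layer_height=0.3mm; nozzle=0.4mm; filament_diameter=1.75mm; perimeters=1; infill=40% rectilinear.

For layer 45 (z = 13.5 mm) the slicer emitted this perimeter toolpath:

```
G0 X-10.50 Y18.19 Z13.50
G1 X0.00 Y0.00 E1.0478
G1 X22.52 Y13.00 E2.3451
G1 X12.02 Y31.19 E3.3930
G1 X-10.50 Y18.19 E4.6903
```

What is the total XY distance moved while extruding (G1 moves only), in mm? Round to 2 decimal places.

Sum the Euclidean lengths of each G1 segment: total = 94.01 mm.

94.01 mm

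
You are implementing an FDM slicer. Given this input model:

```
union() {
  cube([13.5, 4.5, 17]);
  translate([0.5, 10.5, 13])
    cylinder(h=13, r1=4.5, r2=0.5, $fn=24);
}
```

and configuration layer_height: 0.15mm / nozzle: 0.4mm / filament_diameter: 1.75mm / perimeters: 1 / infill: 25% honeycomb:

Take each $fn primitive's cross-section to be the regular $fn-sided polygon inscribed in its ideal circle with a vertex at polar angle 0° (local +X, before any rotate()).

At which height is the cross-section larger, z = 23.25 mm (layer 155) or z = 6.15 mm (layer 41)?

Layer 155 (z = 23.25): the cube does not reach this height (z outside [0, 17]); the cone at (0.5, 10.5) contributes a regular 24-gon of circumradius 1.346 (interpolated between r1=4.5 and r2=0.5 at t=0.788) (area = (24/2)·1.346²·sin(360°/24) = 5.63 mm²); Combining (union): only the cone at (0.5, 10.5) is present, so the union is just that shape — area = 5.63 mm². So its area = 5.63 mm². Layer 41 (z = 6.15): the cube (footprint 13.5×4.5) is included at this height (area 60.75 mm²); the cone at (0.5, 10.5) is not intersected at this z (z outside [13, 26]); Combining (union): only the 13.5×4.5 cube is present, so the union is just that shape — area = 60.75 mm². So its area = 60.75 mm². Layer 41 is larger (60.75 vs 5.63 mm²).

layer 41 (z = 6.15 mm)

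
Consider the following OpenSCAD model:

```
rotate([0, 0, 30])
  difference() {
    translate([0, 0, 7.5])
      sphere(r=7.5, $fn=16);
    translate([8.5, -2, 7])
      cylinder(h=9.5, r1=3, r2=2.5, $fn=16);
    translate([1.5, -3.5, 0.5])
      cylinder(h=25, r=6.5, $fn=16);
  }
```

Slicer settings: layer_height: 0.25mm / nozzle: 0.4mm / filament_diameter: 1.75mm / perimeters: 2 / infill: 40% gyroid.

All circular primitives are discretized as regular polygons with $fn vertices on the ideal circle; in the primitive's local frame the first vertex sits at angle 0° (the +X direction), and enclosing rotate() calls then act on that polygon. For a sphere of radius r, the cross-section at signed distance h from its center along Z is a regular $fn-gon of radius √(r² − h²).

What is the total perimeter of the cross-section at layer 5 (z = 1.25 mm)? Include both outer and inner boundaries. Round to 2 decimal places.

18.84 mm

At z = 1.25 mm: the r=7.5 sphere slices to a regular 16-gon of circumradius 4.146 (√(r²−h²) with h=6.25 from center) (perimeter = 2·16·4.146·sin(180°/16) = 25.88 mm); the cone at (8.5, -2) does not reach this height (z outside [7, 16.5]); the cylinder at (1.5, -3.5): section is a regular 16-gon, circumradius r=6.5 (perimeter = 2·16·6.500·sin(180°/16) = 40.58 mm); Subtracting the remaining from the first: starting from the r=7.5 sphere, the r=6.5 cylinder at (1.5, -3.5) partially overlaps it — only the 43.65 mm² overlap (of its 129.35 mm²) is removed, clipping the outline — boundary = 18.84 mm; (rotated 30° about Z; rotation is an isometry so areas/perimeters/island counts are preserved). Overall, the cross-section is a single solid region. Total boundary length (outer) = 18.84 mm.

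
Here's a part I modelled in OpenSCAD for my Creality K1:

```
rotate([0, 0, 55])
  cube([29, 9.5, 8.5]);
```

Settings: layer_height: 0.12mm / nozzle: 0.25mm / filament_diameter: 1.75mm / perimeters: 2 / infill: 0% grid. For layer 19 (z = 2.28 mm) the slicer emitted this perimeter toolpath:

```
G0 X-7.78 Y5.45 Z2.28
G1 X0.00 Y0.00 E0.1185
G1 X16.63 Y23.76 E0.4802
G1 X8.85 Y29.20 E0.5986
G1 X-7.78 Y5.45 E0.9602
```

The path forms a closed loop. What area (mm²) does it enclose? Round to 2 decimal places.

275.36 mm²

Apply the shoelace formula to the sequence of (X, Y) vertices; enclosed area = 275.36 mm².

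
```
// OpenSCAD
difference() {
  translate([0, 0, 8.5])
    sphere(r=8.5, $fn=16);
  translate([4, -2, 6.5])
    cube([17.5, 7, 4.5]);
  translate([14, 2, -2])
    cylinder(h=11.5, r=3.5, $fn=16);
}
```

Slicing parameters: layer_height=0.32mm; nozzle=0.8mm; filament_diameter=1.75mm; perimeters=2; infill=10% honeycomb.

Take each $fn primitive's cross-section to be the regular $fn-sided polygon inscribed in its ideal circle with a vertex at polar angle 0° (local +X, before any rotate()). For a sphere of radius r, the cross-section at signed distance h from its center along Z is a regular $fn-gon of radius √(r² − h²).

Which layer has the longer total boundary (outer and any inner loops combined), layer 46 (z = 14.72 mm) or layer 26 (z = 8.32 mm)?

layer 26 (z = 8.32 mm)

Layer 46 (z = 14.72): the r=8.5 sphere contributes a regular 16-gon of circumradius √(8.5²−6.22²) = 5.793 (perimeter = 2·16·5.793·sin(180°/16) = 36.17 mm); the cube at (4, -2) is not intersected at this z (z outside [6.5, 11]); the cylinder at (14, 2) does not reach this height (z outside [-2, 9.5]); Taking the first minus the rest: none of the subtracted shapes is present at this height, so the r=8.5 sphere is unchanged — boundary = 36.17 mm. So its perimeter = 36.17 mm. Layer 26 (z = 8.32): the r=8.5 sphere contributes a regular 16-gon of circumradius √(8.5²−0.18²) = 8.498 (perimeter = 2·16·8.498·sin(180°/16) = 53.05 mm); the cube at (4, -2) is present — its section is the full 17.5×7 rectangle (perimeter 49.00 mm); the cylinder at (14, 2): section is a regular 16-gon, circumradius r=3.5 (perimeter = 2·16·3.500·sin(180°/16) = 21.85 mm); Subtracting the remaining from the first: starting from the r=8.5 sphere, the 17.5×7 cube at (4, -2) partially overlaps it — only the 27.89 mm² overlap (of its 122.50 mm²) is removed, clipping the outline; the r=3.5 cylinder at (14, 2) misses the remaining region (no effect) — boundary = 59.38 mm. So its perimeter = 59.38 mm. Layer 26 is larger (59.38 vs 36.17 mm).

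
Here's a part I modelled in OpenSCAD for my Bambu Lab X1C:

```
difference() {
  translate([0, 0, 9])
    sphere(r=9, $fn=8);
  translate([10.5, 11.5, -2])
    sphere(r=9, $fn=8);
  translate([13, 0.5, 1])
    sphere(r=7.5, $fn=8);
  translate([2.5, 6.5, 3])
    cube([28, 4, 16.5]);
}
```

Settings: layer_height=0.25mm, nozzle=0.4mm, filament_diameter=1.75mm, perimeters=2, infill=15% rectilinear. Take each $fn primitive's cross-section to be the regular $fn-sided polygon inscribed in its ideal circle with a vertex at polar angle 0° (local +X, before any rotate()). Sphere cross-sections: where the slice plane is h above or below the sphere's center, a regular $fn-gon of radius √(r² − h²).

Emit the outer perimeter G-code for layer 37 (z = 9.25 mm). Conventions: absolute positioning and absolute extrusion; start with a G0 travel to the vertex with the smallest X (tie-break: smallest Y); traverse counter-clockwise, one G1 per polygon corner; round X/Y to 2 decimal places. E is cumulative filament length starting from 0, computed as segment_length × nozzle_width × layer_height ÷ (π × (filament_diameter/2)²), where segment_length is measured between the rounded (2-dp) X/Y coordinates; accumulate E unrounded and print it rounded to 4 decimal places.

G0 X-9.00 Y0.00 Z9.25
G1 X-6.36 Y-6.36 E0.2863
G1 X0.00 Y-9.00 E0.5726
G1 X6.36 Y-6.36 E0.8589
G1 X9.00 Y0.00 E1.1452
G1 X6.36 Y6.36 E1.4315
G1 X6.03 Y6.50 E1.4464
G1 X2.50 Y6.50 E1.5931
G1 X2.50 Y7.96 E1.6538
G1 X0.00 Y9.00 E1.7664
G1 X-6.36 Y6.36 E2.0527
G1 X-9.00 Y0.00 E2.3390

At z = 9.25 mm: the r=9 sphere contributes a regular 8-gon of circumradius √(9²−0.25²) = 8.997; the sphere at (10.5, 11.5) is not intersected at this z (|z−center|=11.250 > r=9); the sphere at (13, 0.5) is not intersected at this z (|z−center|=8.250 > r=7.5); the cube at (2.5, 6.5) (footprint 28×4) is included at this height; After the difference (first − rest): starting from the r=9 sphere, the 28×4 cube at (2.5, 6.5) partially overlaps it — only the 2.58 mm² overlap (of its 112.00 mm²) is removed, clipping the outline — 1 connected region. The outline is a single polygon with 11 vertices. Extrusion per mm of travel: 0.4 × 0.25 / (π × 0.875²) = 0.041575. Accumulating E over each segment gives final E = 2.3390.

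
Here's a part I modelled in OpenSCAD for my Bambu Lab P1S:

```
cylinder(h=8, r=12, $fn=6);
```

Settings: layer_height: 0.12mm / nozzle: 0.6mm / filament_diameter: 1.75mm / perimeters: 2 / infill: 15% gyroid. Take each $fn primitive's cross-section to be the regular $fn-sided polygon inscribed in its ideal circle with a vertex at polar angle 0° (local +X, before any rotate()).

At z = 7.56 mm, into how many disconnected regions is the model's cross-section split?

1

At z = 7.56 mm: the r=12 cylinder contributes a regular 6-gon of circumradius 12. The result has 1 disconnected region.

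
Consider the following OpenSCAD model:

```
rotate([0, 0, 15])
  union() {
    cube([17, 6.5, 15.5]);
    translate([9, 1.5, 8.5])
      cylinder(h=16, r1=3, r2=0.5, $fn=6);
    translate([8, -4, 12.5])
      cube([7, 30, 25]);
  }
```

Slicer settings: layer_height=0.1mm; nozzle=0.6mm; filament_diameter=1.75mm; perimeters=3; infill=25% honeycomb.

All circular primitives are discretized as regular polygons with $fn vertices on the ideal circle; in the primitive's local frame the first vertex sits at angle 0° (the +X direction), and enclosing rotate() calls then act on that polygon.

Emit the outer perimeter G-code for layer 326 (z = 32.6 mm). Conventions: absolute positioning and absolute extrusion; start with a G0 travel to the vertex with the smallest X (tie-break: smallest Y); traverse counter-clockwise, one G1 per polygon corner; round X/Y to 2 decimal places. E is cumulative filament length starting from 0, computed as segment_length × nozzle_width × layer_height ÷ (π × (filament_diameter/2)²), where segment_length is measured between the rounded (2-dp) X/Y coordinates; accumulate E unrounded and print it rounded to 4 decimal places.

G0 X1.00 Y27.18 Z32.60
G1 X8.76 Y-1.79 E0.7481
G1 X15.52 Y0.02 E0.9227
G1 X7.76 Y29.00 E1.6711
G1 X1.00 Y27.18 E1.8457

At z = 32.6 mm: the cube is absent (z outside [0, 15.5]); the cone at (9, 1.5) is absent (z outside [8.5, 24.5]); the cube at (8, -4) is present — its section is the full 7×30 rectangle; Taking the union: only the 7×30 cube at (8, -4) is present, so the union is just that shape — 1 connected region; (whole slice rotated 15° about Z — lengths, areas and connectivity unchanged). The outline is a single polygon with 4 vertices. Extrusion per mm of travel: 0.6 × 0.1 / (π × 0.875²) = 0.024945. Accumulating E over each segment gives final E = 1.8457.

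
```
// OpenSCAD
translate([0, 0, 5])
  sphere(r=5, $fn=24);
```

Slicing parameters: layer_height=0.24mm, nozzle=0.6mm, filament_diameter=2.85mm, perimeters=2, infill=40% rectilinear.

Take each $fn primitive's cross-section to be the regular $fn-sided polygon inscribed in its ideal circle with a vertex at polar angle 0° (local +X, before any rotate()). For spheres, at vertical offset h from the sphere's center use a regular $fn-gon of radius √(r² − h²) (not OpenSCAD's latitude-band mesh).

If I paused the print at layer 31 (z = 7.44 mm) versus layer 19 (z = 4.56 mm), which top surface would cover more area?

Layer 31 (z = 7.44): the sphere: section is a regular 24-gon, circumradius = √(r²−h²) = √(5²−2.44²) = 4.364 (area = (24/2)·4.364²·sin(360°/24) = 59.15 mm²). So its area = 59.15 mm². Layer 19 (z = 4.56): the r=5 sphere contributes a regular 24-gon of circumradius √(5²−0.44²) = 4.981 (area = (24/2)·4.981²·sin(360°/24) = 77.04 mm²). So its area = 77.04 mm². Layer 19 is larger (77.04 vs 59.15 mm²).

layer 19 (z = 4.56 mm)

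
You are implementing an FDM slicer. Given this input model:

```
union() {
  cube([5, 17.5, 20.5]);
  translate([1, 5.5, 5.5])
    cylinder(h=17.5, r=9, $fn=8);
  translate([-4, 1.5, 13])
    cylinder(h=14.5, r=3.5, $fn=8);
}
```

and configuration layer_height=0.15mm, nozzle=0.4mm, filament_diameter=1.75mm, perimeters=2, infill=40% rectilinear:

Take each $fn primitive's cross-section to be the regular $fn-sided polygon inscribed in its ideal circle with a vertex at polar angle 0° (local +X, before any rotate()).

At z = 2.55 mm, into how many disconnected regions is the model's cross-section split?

1

At z = 2.55 mm: the cube (footprint 5×17.5) is included at this height; the cylinder at (1, 5.5) does not reach this height (z outside [5.5, 23]); the cylinder at (-4, 1.5) does not reach this height (z outside [13, 27.5]); Merging all regions: only the 5×17.5 cube is present, so the union is just that shape — 1 connected region. The result has 1 disconnected region.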